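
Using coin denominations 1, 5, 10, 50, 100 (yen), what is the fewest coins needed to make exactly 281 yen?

281 = 2×100 + 1×50 + 3×10 + 1×1
Total coins = 2 + 1 + 3 + 1 = 7

7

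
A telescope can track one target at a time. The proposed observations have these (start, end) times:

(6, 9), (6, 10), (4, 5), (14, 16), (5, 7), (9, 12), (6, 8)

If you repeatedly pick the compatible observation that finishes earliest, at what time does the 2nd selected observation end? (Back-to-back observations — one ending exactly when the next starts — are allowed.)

7

Greedy by earliest finish: after sorting by end time, pick each interval compatible with the last pick.
By end time: (4,5), (5,7), (6,8), (6,9), (6,10), (9,12), (14,16).
Pick (4,5); next start ≥ 5 → (5,7); next start ≥ 7 → (9,12); next start ≥ 12 → (14,16).
Selected: (4,5) (5,7) (9,12) (14,16)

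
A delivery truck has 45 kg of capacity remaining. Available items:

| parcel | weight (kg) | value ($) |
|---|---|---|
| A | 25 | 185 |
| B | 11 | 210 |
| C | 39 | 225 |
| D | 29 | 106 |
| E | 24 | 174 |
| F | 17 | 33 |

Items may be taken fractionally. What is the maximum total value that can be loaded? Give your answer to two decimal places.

460.25

Greedy by value/weight ratio, highest first.
Order: B (210/11=19.09) > A (185/25=7.40) > E (174/24=7.25) > C (225/39=5.77) > D (106/29=3.66) > F (33/17=1.94)
Fill: take B (11 @ 210) → take A (25 @ 185) → take 9/24 of E → 65.25; 45/45 used.
Total value = 460.25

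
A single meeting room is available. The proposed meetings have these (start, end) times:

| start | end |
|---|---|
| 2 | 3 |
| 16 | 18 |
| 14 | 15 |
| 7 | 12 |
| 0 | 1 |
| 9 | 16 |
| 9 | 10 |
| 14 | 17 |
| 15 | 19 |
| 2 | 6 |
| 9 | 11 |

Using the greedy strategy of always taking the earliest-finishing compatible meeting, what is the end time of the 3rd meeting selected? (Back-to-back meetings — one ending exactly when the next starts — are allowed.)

10

By end time: (0,1), (2,3), (2,6), (9,10), (9,11), (7,12), (14,15), (9,16), (14,17), (16,18), (15,19).
Pick (0,1); next start ≥ 1 → (2,3); next start ≥ 3 → (9,10); next start ≥ 10 → (14,15); next start ≥ 15 → (16,18).
Selected: (0,1) (2,3) (9,10) (14,15) (16,18)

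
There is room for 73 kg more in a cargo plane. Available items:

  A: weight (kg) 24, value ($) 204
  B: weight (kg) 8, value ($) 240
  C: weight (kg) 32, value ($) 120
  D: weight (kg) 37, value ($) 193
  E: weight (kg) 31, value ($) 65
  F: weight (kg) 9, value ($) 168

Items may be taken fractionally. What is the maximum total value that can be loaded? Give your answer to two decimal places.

Order: B (240/8=30.00) > F (168/9=18.67) > A (204/24=8.50) > D (193/37=5.22) > C (120/32=3.75) > E (65/31=2.10)
Fill: take B (8 @ 240) → take F (9 @ 168) → take A (24 @ 204) → take 32/37 of D → 166.92; 73/73 used.
Total value = 778.92

778.92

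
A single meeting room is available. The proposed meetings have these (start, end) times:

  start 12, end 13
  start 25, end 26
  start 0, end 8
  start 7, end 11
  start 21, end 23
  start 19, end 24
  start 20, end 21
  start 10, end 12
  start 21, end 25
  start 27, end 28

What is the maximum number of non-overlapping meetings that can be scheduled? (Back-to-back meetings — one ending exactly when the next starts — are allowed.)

7

Order by finish time; keep every interval that doesn't clash with the previous kept one.
Sorted by end: (0,8)  (7,11)  (10,12)  (12,13)  (20,21)  (21,23)  (19,24)  (21,25)  (25,26)  (27,28)
take (0,8); take (10,12); take (12,13); take (20,21); take (21,23); skip (21,25); take (25,26); take (27,28).
Selected 7 meetings.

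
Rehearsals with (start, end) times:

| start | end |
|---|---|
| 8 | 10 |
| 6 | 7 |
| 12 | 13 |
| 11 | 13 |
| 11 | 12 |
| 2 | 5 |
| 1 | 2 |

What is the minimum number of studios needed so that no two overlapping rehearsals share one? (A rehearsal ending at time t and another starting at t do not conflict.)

2

Count concurrent intervals with a sweep; the peak is the room count.
starts: [1, 2, 6, 8, 11, 11, 12]
ends:   [2, 5, 7, 10, 12, 13, 13]
s1→1 e2→0 s2→1 e5→0 s6→1 e7→0 s8→1 e10→0 s11→1 s11→2  — peak 2.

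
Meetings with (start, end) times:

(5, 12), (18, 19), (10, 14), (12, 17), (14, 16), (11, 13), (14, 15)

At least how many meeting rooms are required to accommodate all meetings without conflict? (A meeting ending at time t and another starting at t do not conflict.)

3

starts: [5, 10, 11, 12, 14, 14, 18]
ends:   [12, 13, 14, 15, 16, 17, 19]
s5→1 s10→2 s11→3  — peak 3.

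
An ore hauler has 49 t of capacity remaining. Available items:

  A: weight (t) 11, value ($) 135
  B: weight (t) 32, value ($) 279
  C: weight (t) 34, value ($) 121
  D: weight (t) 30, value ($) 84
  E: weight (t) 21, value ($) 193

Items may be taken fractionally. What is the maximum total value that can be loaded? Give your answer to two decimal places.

476.22

Ratios (sorted): A 12.27, E 9.19, B 8.72, C 3.56, D 2.80
take A (11 @ 135); take E (21 @ 193); take 17/32 of B → 148.22. Capacity used 49/49.
Total value = 476.22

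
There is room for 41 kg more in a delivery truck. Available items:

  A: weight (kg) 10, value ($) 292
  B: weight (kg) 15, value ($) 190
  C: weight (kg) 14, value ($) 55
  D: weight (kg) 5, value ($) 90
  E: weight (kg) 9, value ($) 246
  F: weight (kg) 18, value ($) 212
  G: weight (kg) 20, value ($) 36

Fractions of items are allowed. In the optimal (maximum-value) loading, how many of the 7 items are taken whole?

Sort by value per unit weight and fill in that order.
Ratios (sorted): A 29.20, E 27.33, D 18.00, B 12.67, F 11.78, C 3.93, G 1.80
take A (10 @ 292); take E (9 @ 246); take D (5 @ 90); take B (15 @ 190); take 2/18 of F → 23.56. Capacity used 41/41.
4 item(s) taken whole; one partial (take 2/18 of F).

4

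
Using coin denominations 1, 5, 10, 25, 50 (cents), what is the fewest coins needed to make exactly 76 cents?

3

Use the largest denomination that fits, subtract, and repeat.
76 − 1×50→26 − 1×25→1 − 1×1→0
Total coins = 1 + 1 + 1 = 3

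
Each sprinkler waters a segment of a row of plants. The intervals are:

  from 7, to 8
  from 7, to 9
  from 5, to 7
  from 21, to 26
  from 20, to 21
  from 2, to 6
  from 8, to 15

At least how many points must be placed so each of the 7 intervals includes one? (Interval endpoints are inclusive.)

Sorted: [2,6] [5,7] [7,8] [7,9] [8,15] [20,21] [21,26]
{[2,6],[5,7]} hit by 6; {[7,8],[7,9],[8,15]} hit by 8; {[20,21],[21,26]} hit by 21.
Points: 6, 8, 21 (3 total).

3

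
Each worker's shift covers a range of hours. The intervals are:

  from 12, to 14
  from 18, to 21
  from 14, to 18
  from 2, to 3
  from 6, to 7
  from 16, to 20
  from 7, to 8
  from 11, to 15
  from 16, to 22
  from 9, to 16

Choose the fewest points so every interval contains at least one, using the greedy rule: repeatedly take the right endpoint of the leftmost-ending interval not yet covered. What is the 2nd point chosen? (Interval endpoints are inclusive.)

7

Sort by right endpoint; whenever an interval is uncovered, place a point at its right end.
Sorted: [2,3] [6,7] [7,8] [12,14] [11,15] [9,16] [14,18] [16,20] [18,21] [16,22]
{[2,3]} hit by 3; {[6,7],[7,8]} hit by 7; {[12,14],[11,15],[9,16],[14,18]} hit by 14; {[16,20],[18,21],[16,22]} hit by 20.
Points: 3, 7, 14, 20 (4 total).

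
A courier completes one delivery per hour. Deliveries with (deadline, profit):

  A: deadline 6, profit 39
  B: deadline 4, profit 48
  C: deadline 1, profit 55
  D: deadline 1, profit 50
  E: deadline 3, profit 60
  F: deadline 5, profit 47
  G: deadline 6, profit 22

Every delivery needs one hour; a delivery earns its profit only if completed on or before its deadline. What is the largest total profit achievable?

271

By profit: E(d3,60), C(d1,55), D(d1,50), B(d4,48), F(d5,47), A(d6,39), G(d6,22)
E→slot 3; C→slot 1; D skipped; B→slot 4; F→slot 5; A→slot 6; G→slot 2.
Profit = 55 + 22 + 60 + 48 + 47 + 39 = 271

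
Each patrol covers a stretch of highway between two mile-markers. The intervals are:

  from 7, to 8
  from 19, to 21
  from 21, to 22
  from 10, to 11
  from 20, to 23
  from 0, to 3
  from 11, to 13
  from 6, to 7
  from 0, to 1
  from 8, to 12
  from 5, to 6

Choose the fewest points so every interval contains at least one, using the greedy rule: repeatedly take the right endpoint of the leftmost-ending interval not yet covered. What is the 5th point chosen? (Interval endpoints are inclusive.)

21

Sort by right endpoint; whenever an interval is uncovered, place a point at its right end.
Sorted: [0,1] [0,3] [5,6] [6,7] [7,8] [10,11] [8,12] [11,13] [19,21] [21,22] [20,23]
{[0,1],[0,3]} hit by 1; {[5,6],[6,7]} hit by 6; {[7,8]} hit by 8; {[10,11],[8,12],[11,13]} hit by 11; {[19,21],[21,22],[20,23]} hit by 21.
Points: 1, 6, 8, 11, 21 (5 total).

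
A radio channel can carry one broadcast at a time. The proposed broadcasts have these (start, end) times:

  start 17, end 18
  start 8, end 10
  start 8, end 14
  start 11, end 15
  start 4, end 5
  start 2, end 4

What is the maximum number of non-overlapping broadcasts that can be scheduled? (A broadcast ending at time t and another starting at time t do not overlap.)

5

Order by finish time; keep every interval that doesn't clash with the previous kept one.
Sorted by end: (2,4)  (4,5)  (8,10)  (8,14)  (11,15)  (17,18)
take (2,4); take (4,5); take (8,10); skip (8,14); take (11,15); take (17,18).
Selected 5 broadcasts.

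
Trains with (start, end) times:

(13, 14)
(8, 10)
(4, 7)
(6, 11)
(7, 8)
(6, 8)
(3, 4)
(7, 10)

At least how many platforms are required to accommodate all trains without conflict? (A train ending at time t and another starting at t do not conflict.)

starts: [3, 4, 6, 6, 7, 7, 8, 13]
ends:   [4, 7, 8, 8, 10, 10, 11, 14]
s3→1 e4→0 s4→1 s6→2 s6→3 e7→2 s7→3 s7→4  — peak 4.

4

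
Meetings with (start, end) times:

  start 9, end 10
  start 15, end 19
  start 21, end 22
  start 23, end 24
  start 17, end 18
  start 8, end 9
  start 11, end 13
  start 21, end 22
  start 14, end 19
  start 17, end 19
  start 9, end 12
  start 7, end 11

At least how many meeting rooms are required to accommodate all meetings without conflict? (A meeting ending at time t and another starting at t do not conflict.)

Count concurrent intervals with a sweep; the peak is the room count.
starts: [7, 8, 9, 9, 11, 14, 15, 17, 17, 21, 21, 23]
ends:   [9, 10, 11, 12, 13, 18, 19, 19, 19, 22, 22, 24]
s7→1 s8→2 e9→1 s9→2 s9→3 e10→2 e11→1 s11→2 e12→1 e13→0 s14→1 s15→2 s17→3 s17→4  — peak 4.

4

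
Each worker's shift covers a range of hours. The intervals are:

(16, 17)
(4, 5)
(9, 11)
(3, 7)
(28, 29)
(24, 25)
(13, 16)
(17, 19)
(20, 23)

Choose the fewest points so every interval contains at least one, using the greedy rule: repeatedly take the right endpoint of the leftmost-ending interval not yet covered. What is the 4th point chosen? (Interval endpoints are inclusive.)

19

By right end: [4,5]  [3,7]  [9,11]  [13,16]  [16,17]  [17,19]  [20,23]  [24,25]  [28,29]
[4,5] uncovered → point at 5; [9,11] uncovered → point at 11; [13,16] uncovered → point at 16; [17,19] uncovered → point at 19; [20,23] uncovered → point at 23; [24,25] uncovered → point at 25; [28,29] uncovered → point at 29.
Points: 5, 11, 16, 19, 23, 25, 29 (7 total).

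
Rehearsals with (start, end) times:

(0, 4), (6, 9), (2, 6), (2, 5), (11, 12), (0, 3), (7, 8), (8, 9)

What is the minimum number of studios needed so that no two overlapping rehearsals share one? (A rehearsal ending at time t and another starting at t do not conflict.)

4

Events (time:±→running): 0:+→1 0:+→2 2:+→3 2:+→4 … peak 4.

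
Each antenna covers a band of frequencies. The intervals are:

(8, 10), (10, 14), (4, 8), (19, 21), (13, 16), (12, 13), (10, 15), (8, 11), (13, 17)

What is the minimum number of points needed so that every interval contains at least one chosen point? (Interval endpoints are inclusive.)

Process intervals by earliest right end; each time one isn't hit yet, stab at its right endpoint.
By right end: [4,8]  [8,10]  [8,11]  [12,13]  [10,14]  [10,15]  [13,16]  [13,17]  [19,21]
[4,8] uncovered → point at 8; [12,13] uncovered → point at 13; [19,21] uncovered → point at 21.
Points: 8, 13, 21 (3 total).

3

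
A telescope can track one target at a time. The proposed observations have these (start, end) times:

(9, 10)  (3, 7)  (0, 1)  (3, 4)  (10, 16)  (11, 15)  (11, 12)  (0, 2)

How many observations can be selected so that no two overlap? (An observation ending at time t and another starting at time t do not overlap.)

Greedy by earliest finish: after sorting by end time, pick each interval compatible with the last pick.
Sorted by end: (0,1)  (0,2)  (3,4)  (3,7)  (9,10)  (11,12)  (11,15)  (10,16)
take (0,1); take (3,4); skip (3,7); take (9,10); take (11,12).
Selected 4 observations.

4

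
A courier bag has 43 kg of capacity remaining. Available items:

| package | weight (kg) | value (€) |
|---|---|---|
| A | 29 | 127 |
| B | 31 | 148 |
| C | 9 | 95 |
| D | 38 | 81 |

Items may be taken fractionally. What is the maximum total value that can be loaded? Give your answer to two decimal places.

Order: C (95/9=10.56) > B (148/31=4.77) > A (127/29=4.38) > D (81/38=2.13)
Fill: take C (9 @ 95) → take B (31 @ 148) → take 3/29 of A → 13.14; 43/43 used.
Total value = 256.14

256.14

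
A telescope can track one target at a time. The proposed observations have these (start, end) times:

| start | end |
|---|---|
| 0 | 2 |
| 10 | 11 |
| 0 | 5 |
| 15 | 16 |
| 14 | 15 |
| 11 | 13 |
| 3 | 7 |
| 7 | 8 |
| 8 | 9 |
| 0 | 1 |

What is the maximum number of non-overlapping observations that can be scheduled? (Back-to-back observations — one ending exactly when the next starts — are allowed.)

Order by finish time; keep every interval that doesn't clash with the previous kept one.
By end time: (0,1), (0,2), (0,5), (3,7), (7,8), (8,9), (10,11), (11,13), (14,15), (15,16).
Pick (0,1); next start ≥ 1 → (3,7); next start ≥ 7 → (7,8); next start ≥ 8 → (8,9); next start ≥ 9 → (10,11); next start ≥ 11 → (11,13); next start ≥ 13 → (14,15); next start ≥ 15 → (15,16).
Selected 8 observations.

8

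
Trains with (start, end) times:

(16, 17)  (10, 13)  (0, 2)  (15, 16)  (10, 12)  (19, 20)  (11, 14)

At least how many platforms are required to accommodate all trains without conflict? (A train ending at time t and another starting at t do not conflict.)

Events (time:±→running): 0:+→1 2:-→0 10:+→1 10:+→2 11:+→3 … peak 3.

3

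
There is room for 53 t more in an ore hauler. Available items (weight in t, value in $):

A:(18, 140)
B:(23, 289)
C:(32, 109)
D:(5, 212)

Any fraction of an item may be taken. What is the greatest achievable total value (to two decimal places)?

Ratios (sorted): D 42.40, B 12.57, A 7.78, C 3.41
take D (5 @ 212); take B (23 @ 289); take A (18 @ 140); take 7/32 of C → 23.84. Capacity used 53/53.
Total value = 664.84

664.84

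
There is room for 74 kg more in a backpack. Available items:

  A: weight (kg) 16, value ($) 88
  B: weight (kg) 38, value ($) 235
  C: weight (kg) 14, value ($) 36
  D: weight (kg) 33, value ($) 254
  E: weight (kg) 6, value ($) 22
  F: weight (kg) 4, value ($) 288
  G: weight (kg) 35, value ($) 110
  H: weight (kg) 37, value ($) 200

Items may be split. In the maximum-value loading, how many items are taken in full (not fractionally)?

Order: F (288/4=72.00) > D (254/33=7.70) > B (235/38=6.18) > A (88/16=5.50) > H (200/37=5.41) > E (22/6=3.67) > G (110/35=3.14) > C (36/14=2.57)
Fill: take F (4 @ 288) → take D (33 @ 254) → take 37/38 of B → 228.82; 74/74 used.
2 item(s) taken whole; one partial (take 37/38 of B).

2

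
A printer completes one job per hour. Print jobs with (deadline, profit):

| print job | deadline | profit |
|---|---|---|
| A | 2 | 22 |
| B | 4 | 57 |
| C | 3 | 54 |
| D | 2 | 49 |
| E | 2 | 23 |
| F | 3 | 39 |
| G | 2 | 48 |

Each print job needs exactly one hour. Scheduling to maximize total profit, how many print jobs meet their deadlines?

By profit: B(d4,57), C(d3,54), D(d2,49), G(d2,48), F(d3,39), E(d2,23), A(d2,22)
B→slot 4; C→slot 3; D→slot 2; G→slot 1; F skipped; E skipped; A skipped.
4 of 7 scheduled.

4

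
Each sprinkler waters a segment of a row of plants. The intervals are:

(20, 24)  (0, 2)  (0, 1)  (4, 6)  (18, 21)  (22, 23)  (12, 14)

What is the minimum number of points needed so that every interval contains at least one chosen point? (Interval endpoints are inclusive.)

Sort by right endpoint; whenever an interval is uncovered, place a point at its right end.
By right end: [0,1]  [0,2]  [4,6]  [12,14]  [18,21]  [22,23]  [20,24]
[0,1] uncovered → point at 1; [4,6] uncovered → point at 6; [12,14] uncovered → point at 14; [18,21] uncovered → point at 21; [22,23] uncovered → point at 23.
Points: 1, 6, 14, 21, 23 (5 total).

5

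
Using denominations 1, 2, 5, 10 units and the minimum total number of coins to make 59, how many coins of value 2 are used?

2

59 = 5×10 + 1×5 + 2×2
Count of 2: 2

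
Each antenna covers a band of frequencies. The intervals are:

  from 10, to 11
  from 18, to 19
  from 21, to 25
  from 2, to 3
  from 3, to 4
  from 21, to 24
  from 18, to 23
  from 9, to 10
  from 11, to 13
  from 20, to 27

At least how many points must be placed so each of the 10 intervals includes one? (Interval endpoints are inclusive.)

Sort by right endpoint; whenever an interval is uncovered, place a point at its right end.
Sorted: [2,3] [3,4] [9,10] [10,11] [11,13] [18,19] [18,23] [21,24] [21,25] [20,27]
{[2,3],[3,4]} hit by 3; {[9,10],[10,11]} hit by 10; {[11,13]} hit by 13; {[18,19],[18,23]} hit by 19; {[21,24],[21,25],[20,27]} hit by 24.
Points: 3, 10, 13, 19, 24 (5 total).

5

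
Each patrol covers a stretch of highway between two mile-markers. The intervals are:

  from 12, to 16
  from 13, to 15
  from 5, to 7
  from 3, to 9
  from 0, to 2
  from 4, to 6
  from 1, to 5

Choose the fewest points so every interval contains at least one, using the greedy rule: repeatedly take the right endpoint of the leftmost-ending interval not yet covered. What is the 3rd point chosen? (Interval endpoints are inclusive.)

15

By right end: [0,2]  [1,5]  [4,6]  [5,7]  [3,9]  [13,15]  [12,16]
[0,2] uncovered → point at 2; [4,6] uncovered → point at 6; [13,15] uncovered → point at 15.
Points: 2, 6, 15 (3 total).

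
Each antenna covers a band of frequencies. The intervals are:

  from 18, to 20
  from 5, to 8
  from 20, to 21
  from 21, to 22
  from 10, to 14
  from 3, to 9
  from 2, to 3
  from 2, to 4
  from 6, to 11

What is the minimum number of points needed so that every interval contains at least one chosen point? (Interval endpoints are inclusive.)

5

Sort by right endpoint; whenever an interval is uncovered, place a point at its right end.
Sorted: [2,3] [2,4] [5,8] [3,9] [6,11] [10,14] [18,20] [20,21] [21,22]
{[2,3],[2,4]} hit by 3; {[5,8],[3,9],[6,11]} hit by 8; {[10,14]} hit by 14; {[18,20],[20,21]} hit by 20; {[21,22]} hit by 22.
Points: 3, 8, 14, 20, 22 (5 total).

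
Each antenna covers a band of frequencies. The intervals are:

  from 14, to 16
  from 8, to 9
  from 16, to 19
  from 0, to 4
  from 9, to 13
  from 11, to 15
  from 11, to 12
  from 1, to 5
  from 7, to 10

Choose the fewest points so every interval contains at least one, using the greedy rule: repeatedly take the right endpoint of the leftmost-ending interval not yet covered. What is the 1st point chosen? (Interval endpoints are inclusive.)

Sort by right endpoint; whenever an interval is uncovered, place a point at its right end.
Sorted: [0,4] [1,5] [8,9] [7,10] [11,12] [9,13] [11,15] [14,16] [16,19]
{[0,4],[1,5]} hit by 4; {[8,9],[7,10]} hit by 9; {[11,12],[9,13],[11,15]} hit by 12; {[14,16],[16,19]} hit by 16.
Points: 4, 9, 12, 16 (4 total).

4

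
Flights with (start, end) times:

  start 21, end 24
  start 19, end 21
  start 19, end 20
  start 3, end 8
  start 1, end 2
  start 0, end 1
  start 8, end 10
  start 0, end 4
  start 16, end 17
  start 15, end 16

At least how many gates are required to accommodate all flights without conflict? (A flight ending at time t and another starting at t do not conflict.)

Events (time:±→running): 0:+→1 0:+→2 … peak 2.

2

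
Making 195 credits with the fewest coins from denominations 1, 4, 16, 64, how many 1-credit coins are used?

3

Use the largest denomination that fits, subtract, and repeat.
195 − 3×64→3 − 3×1→0
Count of 1: 3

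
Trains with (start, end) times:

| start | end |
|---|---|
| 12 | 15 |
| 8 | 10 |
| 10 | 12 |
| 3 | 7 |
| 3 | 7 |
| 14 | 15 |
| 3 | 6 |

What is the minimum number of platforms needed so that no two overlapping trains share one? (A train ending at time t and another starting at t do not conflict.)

3

The answer is the maximum number of intervals overlapping at any instant.
Events (time:±→running): 3:+→1 3:+→2 3:+→3 … peak 3.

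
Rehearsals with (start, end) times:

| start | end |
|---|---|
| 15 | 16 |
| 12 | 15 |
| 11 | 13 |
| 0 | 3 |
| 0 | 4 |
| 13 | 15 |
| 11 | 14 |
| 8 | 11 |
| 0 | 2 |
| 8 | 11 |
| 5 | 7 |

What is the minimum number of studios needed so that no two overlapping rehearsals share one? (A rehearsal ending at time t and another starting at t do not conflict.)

3

starts: [0, 0, 0, 5, 8, 8, 11, 11, 12, 13, 15]
ends:   [2, 3, 4, 7, 11, 11, 13, 14, 15, 15, 16]
s0→1 s0→2 s0→3  — peak 3.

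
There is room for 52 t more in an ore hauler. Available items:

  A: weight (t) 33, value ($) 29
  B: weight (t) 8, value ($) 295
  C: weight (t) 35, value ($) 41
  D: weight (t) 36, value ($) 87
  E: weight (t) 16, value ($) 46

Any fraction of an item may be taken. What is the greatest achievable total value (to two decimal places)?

408.67

Ratios (sorted): B 36.88, E 2.88, D 2.42, C 1.17, A 0.88
take B (8 @ 295); take E (16 @ 46); take 28/36 of D → 67.67. Capacity used 52/52.
Total value = 408.67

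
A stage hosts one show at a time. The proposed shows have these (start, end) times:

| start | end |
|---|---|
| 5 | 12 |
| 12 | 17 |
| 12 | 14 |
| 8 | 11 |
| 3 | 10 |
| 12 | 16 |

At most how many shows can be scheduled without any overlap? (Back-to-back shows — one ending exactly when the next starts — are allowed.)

2

Sorted by end: (3,10)  (8,11)  (5,12)  (12,14)  (12,16)  (12,17)
take (3,10); take (12,14); skip (12,17).
Selected 2 shows.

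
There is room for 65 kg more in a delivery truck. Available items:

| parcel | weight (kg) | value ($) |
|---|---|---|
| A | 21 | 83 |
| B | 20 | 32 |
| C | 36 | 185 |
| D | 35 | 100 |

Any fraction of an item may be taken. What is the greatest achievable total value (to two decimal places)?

Ratios (sorted): C 5.14, A 3.95, D 2.86, B 1.60
take C (36 @ 185); take A (21 @ 83); take 8/35 of D → 22.86. Capacity used 65/65.
Total value = 290.86

290.86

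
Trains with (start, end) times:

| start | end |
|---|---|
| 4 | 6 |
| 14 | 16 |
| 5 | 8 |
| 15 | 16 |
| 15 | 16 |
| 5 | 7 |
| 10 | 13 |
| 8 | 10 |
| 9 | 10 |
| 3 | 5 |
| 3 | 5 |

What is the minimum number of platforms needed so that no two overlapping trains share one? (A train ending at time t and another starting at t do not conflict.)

3

Count concurrent intervals with a sweep; the peak is the room count.
starts: [3, 3, 4, 5, 5, 8, 9, 10, 14, 15, 15]
ends:   [5, 5, 6, 7, 8, 10, 10, 13, 16, 16, 16]
s3→1 s3→2 s4→3  — peak 3.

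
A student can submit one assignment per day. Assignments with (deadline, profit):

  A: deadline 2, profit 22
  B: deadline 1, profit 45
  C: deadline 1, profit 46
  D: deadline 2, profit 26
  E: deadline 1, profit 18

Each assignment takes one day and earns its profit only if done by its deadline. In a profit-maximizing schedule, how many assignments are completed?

Take jobs in profit order; each goes to the latest open slot no later than its deadline.
Profit order: C=46 B=45 D=26 A=22 E=18
Assign: C→slot 1, B skipped, D→slot 2, A skipped, E skipped.
Slots: [1:C] [2:D]
2 of 5 scheduled.

2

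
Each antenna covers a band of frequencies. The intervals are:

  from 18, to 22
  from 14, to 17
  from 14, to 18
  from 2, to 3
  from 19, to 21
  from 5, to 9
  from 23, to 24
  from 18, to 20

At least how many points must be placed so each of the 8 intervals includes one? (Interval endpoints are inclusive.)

5

Sort by right endpoint; whenever an interval is uncovered, place a point at its right end.
Sorted: [2,3] [5,9] [14,17] [14,18] [18,20] [19,21] [18,22] [23,24]
{[2,3]} hit by 3; {[5,9]} hit by 9; {[14,17],[14,18]} hit by 17; {[18,20],[19,21],[18,22]} hit by 20; {[23,24]} hit by 24.
Points: 3, 9, 17, 20, 24 (5 total).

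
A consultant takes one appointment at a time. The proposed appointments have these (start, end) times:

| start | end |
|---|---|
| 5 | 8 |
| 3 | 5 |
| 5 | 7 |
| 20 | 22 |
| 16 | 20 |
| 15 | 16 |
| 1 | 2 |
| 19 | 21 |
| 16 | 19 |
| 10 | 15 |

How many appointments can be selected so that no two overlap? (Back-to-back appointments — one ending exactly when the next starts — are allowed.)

Greedy by earliest finish: after sorting by end time, pick each interval compatible with the last pick.
By end time: (1,2), (3,5), (5,7), (5,8), (10,15), (15,16), (16,19), (16,20), (19,21), (20,22).
Pick (1,2); next start ≥ 2 → (3,5); next start ≥ 5 → (5,7); next start ≥ 7 → (10,15); next start ≥ 15 → (15,16); next start ≥ 16 → (16,19); next start ≥ 19 → (19,21).
Selected 7 appointments.

7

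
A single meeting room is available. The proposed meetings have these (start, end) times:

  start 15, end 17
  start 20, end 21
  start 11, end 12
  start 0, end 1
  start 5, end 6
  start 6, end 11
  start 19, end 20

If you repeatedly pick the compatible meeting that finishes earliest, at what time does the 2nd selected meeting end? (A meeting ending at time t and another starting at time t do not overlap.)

6

Order by finish time; keep every interval that doesn't clash with the previous kept one.
By end time: (0,1), (5,6), (6,11), (11,12), (15,17), (19,20), (20,21).
Pick (0,1); next start ≥ 1 → (5,6); next start ≥ 6 → (6,11); next start ≥ 11 → (11,12); next start ≥ 12 → (15,17); next start ≥ 17 → (19,20); next start ≥ 20 → (20,21).
Selected: (0,1) (5,6) (6,11) (11,12) (15,17) (19,20) (20,21)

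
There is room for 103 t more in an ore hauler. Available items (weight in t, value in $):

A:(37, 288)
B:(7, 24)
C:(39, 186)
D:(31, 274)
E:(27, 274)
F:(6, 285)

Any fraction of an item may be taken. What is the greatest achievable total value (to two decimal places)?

1130.54

Sort by value per unit weight and fill in that order.
Ratios (sorted): F 47.50, E 10.15, D 8.84, A 7.78, C 4.77, B 3.43
take F (6 @ 285); take E (27 @ 274); take D (31 @ 274); take A (37 @ 288); take 2/39 of C → 9.54. Capacity used 103/103.
Total value = 1130.54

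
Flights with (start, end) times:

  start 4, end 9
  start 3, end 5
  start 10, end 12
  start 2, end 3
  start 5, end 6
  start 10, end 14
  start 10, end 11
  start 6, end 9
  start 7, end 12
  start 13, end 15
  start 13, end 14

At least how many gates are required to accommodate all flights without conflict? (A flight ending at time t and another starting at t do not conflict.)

4

The answer is the maximum number of intervals overlapping at any instant.
starts: [2, 3, 4, 5, 6, 7, 10, 10, 10, 13, 13]
ends:   [3, 5, 6, 9, 9, 11, 12, 12, 14, 14, 15]
s2→1 e3→0 s3→1 s4→2 e5→1 s5→2 e6→1 s6→2 s7→3 e9→2 e9→1 s10→2 s10→3 s10→4  — peak 4.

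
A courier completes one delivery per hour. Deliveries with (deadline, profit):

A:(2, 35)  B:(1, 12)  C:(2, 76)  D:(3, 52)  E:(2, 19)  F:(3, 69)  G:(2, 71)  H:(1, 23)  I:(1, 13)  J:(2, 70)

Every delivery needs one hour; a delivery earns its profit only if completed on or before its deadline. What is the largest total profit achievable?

Profit order: C=76 G=71 J=70 F=69 D=52 A=35 H=23 E=19 I=13 B=12
Assign: C→slot 2, G→slot 1, J skipped, F→slot 3, D skipped, A skipped, H skipped, E skipped, I skipped, B skipped.
Slots: [1:G] [2:C] [3:F]
Profit = 71 + 76 + 69 = 216

216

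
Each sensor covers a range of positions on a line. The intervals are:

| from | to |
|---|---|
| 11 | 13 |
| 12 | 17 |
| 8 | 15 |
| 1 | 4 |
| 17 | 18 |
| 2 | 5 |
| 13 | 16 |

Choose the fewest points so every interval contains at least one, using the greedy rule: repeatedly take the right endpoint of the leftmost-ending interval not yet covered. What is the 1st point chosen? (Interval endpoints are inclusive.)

4

Sort by right endpoint; whenever an interval is uncovered, place a point at its right end.
By right end: [1,4]  [2,5]  [11,13]  [8,15]  [13,16]  [12,17]  [17,18]
[1,4] uncovered → point at 4; [11,13] uncovered → point at 13; [17,18] uncovered → point at 18.
Points: 4, 13, 18 (3 total).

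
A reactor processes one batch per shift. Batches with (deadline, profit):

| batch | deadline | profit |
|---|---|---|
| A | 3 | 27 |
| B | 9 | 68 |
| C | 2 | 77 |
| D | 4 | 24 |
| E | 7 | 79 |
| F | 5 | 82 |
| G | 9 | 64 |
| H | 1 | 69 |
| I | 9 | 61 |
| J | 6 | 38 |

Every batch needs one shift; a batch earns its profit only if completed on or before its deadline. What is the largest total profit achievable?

565

Take jobs in profit order; each goes to the latest open slot no later than its deadline.
Profit order: F=82 E=79 C=77 H=69 B=68 G=64 I=61 J=38 A=27 D=24
Assign: F→slot 5, E→slot 7, C→slot 2, H→slot 1, B→slot 9, G→slot 8, I→slot 6, J→slot 4, A→slot 3, D skipped.
Slots: [1:H] [2:C] [3:A] [4:J] [5:F] [6:I] [7:E] [8:G] [9:B]
Profit = 69 + 77 + 27 + 38 + 82 + 61 + 79 + 64 + 68 = 565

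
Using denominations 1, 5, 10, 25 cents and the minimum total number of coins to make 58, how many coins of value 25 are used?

2

58 = 2×25 + 1×5 + 3×1
Count of 25: 2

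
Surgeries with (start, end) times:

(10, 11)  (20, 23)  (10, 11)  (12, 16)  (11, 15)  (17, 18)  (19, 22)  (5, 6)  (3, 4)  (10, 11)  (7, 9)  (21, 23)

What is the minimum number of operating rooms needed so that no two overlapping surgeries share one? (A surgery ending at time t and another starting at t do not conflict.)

The answer is the maximum number of intervals overlapping at any instant.
Events (time:±→running): 3:+→1 4:-→0 5:+→1 6:-→0 7:+→1 9:-→0 10:+→1 10:+→2 10:+→3 … peak 3.

3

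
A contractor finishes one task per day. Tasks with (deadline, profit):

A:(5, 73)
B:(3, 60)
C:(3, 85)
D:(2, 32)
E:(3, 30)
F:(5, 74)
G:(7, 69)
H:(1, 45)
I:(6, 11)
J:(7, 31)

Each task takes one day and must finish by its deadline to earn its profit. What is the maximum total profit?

Take jobs in profit order; each goes to the latest open slot no later than its deadline.
By profit: C(d3,85), F(d5,74), A(d5,73), G(d7,69), B(d3,60), H(d1,45), D(d2,32), J(d7,31), E(d3,30), I(d6,11)
C→slot 3; F→slot 5; A→slot 4; G→slot 7; B→slot 2; H→slot 1; D skipped; J→slot 6; E skipped; I skipped.
Profit = 45 + 60 + 85 + 73 + 74 + 31 + 69 = 437

437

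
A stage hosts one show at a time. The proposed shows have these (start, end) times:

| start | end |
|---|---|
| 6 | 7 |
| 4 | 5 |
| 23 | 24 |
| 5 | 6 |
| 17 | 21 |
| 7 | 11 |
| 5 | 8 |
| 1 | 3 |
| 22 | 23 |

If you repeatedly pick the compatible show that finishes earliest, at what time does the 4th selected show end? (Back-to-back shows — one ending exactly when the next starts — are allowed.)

7

Sorted by end: (1,3)  (4,5)  (5,6)  (6,7)  (5,8)  (7,11)  (17,21)  (22,23)  (23,24)
take (1,3); take (4,5); take (5,6); take (6,7); skip (5,8); take (7,11); take (17,21); take (22,23); take (23,24).
Selected: (1,3) (4,5) (5,6) (6,7) (7,11) (17,21) (22,23) (23,24)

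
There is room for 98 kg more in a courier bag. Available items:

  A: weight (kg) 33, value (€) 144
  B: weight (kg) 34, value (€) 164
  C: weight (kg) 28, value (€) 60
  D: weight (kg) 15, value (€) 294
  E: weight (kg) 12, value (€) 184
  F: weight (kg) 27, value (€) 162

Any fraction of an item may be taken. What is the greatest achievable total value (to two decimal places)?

Sort by value per unit weight and fill in that order.
Ratios (sorted): D 19.60, E 15.33, F 6.00, B 4.82, A 4.36, C 2.14
take D (15 @ 294); take E (12 @ 184); take F (27 @ 162); take B (34 @ 164); take 10/33 of A → 43.64. Capacity used 98/98.
Total value = 847.64

847.64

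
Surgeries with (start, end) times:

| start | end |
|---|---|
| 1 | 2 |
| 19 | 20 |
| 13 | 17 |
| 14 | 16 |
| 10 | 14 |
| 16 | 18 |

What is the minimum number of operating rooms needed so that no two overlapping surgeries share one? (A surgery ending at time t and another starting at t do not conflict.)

2

Events (time:±→running): 1:+→1 2:-→0 10:+→1 13:+→2 … peak 2.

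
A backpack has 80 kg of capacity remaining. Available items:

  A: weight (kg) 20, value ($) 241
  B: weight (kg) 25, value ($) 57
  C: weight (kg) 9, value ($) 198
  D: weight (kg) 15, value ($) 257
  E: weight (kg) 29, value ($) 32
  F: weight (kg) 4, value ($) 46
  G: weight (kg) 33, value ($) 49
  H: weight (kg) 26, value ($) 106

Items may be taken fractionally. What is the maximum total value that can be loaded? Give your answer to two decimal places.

861.68

Order: C (198/9=22.00) > D (257/15=17.13) > A (241/20=12.05) > F (46/4=11.50) > H (106/26=4.08) > B (57/25=2.28) > G (49/33=1.48) > E (32/29=1.10)
Fill: take C (9 @ 198) → take D (15 @ 257) → take A (20 @ 241) → take F (4 @ 46) → take H (26 @ 106) → take 6/25 of B → 13.68; 80/80 used.
Total value = 861.68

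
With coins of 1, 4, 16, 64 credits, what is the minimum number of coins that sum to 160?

4

Use the largest denomination that fits, subtract, and repeat.
160 − 2×64→32 − 2×16→0
Total coins = 2 + 2 = 4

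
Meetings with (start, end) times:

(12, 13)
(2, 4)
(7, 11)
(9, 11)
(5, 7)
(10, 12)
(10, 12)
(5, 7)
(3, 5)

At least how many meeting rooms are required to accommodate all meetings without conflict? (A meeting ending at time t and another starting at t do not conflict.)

starts: [2, 3, 5, 5, 7, 9, 10, 10, 12]
ends:   [4, 5, 7, 7, 11, 11, 12, 12, 13]
s2→1 s3→2 e4→1 e5→0 s5→1 s5→2 e7→1 e7→0 s7→1 s9→2 s10→3 s10→4  — peak 4.

4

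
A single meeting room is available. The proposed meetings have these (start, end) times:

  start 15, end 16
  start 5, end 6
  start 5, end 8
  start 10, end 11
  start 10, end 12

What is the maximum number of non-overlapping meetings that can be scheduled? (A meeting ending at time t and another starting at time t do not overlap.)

Order by finish time; keep every interval that doesn't clash with the previous kept one.
Sorted by end: (5,6)  (5,8)  (10,11)  (10,12)  (15,16)
take (5,6); take (10,11); skip (10,12); take (15,16).
Selected 3 meetings.

3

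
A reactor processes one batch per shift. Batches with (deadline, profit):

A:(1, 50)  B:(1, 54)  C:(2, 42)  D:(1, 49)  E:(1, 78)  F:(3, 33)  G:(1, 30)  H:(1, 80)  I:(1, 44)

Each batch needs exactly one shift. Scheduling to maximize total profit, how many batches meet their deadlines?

3

Sort by profit descending; place each in the latest free slot ≤ its deadline.
Profit order: H=80 E=78 B=54 A=50 D=49 I=44 C=42 F=33 G=30
Assign: H→slot 1, E skipped, B skipped, A skipped, D skipped, I skipped, C→slot 2, F→slot 3, G skipped.
Slots: [1:H] [2:C] [3:F]
3 of 9 scheduled.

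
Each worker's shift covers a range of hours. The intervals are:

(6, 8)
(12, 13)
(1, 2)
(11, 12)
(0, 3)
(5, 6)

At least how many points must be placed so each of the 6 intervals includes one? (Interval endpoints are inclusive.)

Sort by right endpoint; whenever an interval is uncovered, place a point at its right end.
By right end: [1,2]  [0,3]  [5,6]  [6,8]  [11,12]  [12,13]
[1,2] uncovered → point at 2; [5,6] uncovered → point at 6; [11,12] uncovered → point at 12.
Points: 2, 6, 12 (3 total).

3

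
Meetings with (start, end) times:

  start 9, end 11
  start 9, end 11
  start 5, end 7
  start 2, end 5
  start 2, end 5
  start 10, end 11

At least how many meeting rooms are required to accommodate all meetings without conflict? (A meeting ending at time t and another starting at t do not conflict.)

3

The answer is the maximum number of intervals overlapping at any instant.
starts: [2, 2, 5, 9, 9, 10]
ends:   [5, 5, 7, 11, 11, 11]
s2→1 s2→2 e5→1 e5→0 s5→1 e7→0 s9→1 s9→2 s10→3  — peak 3.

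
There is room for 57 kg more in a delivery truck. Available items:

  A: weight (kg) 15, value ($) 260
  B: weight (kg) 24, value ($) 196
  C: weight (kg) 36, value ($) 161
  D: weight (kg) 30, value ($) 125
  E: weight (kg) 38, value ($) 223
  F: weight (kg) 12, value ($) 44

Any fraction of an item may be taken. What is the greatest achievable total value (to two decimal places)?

561.63

Ratios (sorted): A 17.33, B 8.17, E 5.87, C 4.47, D 4.17, F 3.67
take A (15 @ 260); take B (24 @ 196); take 18/38 of E → 105.63. Capacity used 57/57.
Total value = 561.63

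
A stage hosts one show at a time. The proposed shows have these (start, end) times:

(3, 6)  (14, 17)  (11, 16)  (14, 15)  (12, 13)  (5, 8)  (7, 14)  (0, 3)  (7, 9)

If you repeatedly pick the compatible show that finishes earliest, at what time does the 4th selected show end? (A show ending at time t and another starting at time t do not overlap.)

By end time: (0,3), (3,6), (5,8), (7,9), (12,13), (7,14), (14,15), (11,16), (14,17).
Pick (0,3); next start ≥ 3 → (3,6); next start ≥ 6 → (7,9); next start ≥ 9 → (12,13); next start ≥ 13 → (14,15).
Selected: (0,3) (3,6) (7,9) (12,13) (14,15)

13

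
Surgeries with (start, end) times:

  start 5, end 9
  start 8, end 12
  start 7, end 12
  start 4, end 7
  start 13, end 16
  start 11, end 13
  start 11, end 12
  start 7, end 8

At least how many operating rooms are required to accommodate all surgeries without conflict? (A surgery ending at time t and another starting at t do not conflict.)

Count concurrent intervals with a sweep; the peak is the room count.
Events (time:±→running): 4:+→1 5:+→2 7:-→1 7:+→2 7:+→3 8:-→2 8:+→3 9:-→2 11:+→3 11:+→4 … peak 4.

4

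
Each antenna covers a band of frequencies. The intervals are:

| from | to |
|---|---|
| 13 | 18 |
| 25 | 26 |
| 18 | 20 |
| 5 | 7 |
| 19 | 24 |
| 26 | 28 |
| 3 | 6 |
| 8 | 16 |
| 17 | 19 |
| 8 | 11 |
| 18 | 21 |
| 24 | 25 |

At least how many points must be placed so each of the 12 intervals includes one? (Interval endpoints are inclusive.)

5

By right end: [3,6]  [5,7]  [8,11]  [8,16]  [13,18]  [17,19]  [18,20]  [18,21]  [19,24]  [24,25]  [25,26]  [26,28]
[3,6] uncovered → point at 6; [8,11] uncovered → point at 11; [13,18] uncovered → point at 18; [19,24] uncovered → point at 24; [25,26] uncovered → point at 26.
Points: 6, 11, 18, 24, 26 (5 total).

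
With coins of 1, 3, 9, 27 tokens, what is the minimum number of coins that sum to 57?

3

57 = 2×27 + 1×3
Total coins = 2 + 1 = 3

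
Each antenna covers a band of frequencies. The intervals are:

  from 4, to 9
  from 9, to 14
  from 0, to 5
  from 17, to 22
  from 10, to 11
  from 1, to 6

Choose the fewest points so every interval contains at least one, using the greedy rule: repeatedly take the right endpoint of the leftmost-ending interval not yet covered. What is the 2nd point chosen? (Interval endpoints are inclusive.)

By right end: [0,5]  [1,6]  [4,9]  [10,11]  [9,14]  [17,22]
[0,5] uncovered → point at 5; [10,11] uncovered → point at 11; [17,22] uncovered → point at 22.
Points: 5, 11, 22 (3 total).

11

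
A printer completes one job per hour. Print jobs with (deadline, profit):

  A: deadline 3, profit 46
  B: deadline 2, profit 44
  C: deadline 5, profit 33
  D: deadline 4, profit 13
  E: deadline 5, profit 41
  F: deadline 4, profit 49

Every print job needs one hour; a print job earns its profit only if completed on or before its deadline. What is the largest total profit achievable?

213

Sort by profit descending; place each in the latest free slot ≤ its deadline.
Profit order: F=49 A=46 B=44 E=41 C=33 D=13
Assign: F→slot 4, A→slot 3, B→slot 2, E→slot 5, C→slot 1, D skipped.
Slots: [1:C] [2:B] [3:A] [4:F] [5:E]
Profit = 33 + 44 + 46 + 49 + 41 = 213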